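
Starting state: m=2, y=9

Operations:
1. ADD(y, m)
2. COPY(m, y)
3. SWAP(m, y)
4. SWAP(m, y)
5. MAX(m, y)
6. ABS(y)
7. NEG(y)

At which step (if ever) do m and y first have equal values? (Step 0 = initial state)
Step 2

m and y first become equal after step 2.

Comparing values at each step:
Initial: m=2, y=9
After step 1: m=2, y=11
After step 2: m=11, y=11 ← equal!
After step 3: m=11, y=11 ← equal!
After step 4: m=11, y=11 ← equal!
After step 5: m=11, y=11 ← equal!
After step 6: m=11, y=11 ← equal!
After step 7: m=11, y=-11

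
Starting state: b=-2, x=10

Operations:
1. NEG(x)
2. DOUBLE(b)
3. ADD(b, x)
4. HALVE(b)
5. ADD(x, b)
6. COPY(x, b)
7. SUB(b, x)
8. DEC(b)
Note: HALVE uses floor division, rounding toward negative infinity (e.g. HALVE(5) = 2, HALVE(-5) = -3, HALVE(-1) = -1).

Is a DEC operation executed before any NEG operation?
No

First DEC: step 8
First NEG: step 1
Since 8 > 1, NEG comes first.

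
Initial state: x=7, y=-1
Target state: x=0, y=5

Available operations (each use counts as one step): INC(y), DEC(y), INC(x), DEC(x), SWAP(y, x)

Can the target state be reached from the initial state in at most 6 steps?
Yes

Path (4 steps): INC(y) → DEC(x) → DEC(x) → SWAP(y, x)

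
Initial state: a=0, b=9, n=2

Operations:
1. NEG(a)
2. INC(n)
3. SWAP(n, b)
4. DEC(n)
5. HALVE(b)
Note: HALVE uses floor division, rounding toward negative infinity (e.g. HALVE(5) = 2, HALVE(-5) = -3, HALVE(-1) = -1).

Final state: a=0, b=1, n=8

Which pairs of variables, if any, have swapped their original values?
None

Comparing initial and final values:
n: 2 → 8
a: 0 → 0
b: 9 → 1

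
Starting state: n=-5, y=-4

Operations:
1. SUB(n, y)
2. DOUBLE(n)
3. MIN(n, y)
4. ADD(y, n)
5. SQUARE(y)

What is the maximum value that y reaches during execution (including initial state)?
64

Values of y at each step:
Initial: y = -4
After step 1: y = -4
After step 2: y = -4
After step 3: y = -4
After step 4: y = -8
After step 5: y = 64 ← maximum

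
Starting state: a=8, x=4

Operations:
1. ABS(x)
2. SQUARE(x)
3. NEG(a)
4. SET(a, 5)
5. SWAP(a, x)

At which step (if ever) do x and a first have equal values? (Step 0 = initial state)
Never

x and a never become equal during execution.

Comparing values at each step:
Initial: x=4, a=8
After step 1: x=4, a=8
After step 2: x=16, a=8
After step 3: x=16, a=-8
After step 4: x=16, a=5
After step 5: x=5, a=16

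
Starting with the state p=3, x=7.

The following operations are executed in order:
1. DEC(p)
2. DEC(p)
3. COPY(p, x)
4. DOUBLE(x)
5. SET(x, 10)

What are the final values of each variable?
{p: 7, x: 10}

Step-by-step execution:
Initial: p=3, x=7
After step 1 (DEC(p)): p=2, x=7
After step 2 (DEC(p)): p=1, x=7
After step 3 (COPY(p, x)): p=7, x=7
After step 4 (DOUBLE(x)): p=7, x=14
After step 5 (SET(x, 10)): p=7, x=10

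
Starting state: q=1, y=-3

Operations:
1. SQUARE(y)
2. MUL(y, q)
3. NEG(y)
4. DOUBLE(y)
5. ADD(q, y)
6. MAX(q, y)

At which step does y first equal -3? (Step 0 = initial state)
Step 0

Tracing y:
Initial: y = -3 ← first occurrence
After step 1: y = 9
After step 2: y = 9
After step 3: y = -9
After step 4: y = -18
After step 5: y = -18
After step 6: y = -18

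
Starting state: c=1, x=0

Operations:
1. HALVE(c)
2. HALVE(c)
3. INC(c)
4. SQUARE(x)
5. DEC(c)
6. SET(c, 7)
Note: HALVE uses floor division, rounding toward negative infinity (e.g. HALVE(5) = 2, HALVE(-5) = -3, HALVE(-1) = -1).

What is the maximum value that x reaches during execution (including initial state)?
0

Values of x at each step:
Initial: x = 0 ← maximum
After step 1: x = 0
After step 2: x = 0
After step 3: x = 0
After step 4: x = 0
After step 5: x = 0
After step 6: x = 0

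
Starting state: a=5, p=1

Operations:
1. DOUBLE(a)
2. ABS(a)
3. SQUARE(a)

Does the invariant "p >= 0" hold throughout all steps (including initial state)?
Yes

The invariant holds at every step.

State at each step:
Initial: a=5, p=1
After step 1: a=10, p=1
After step 2: a=10, p=1
After step 3: a=100, p=1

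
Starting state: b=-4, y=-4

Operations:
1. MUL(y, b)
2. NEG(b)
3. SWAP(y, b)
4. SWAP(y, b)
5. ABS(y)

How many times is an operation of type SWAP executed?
2

Counting SWAP operations:
Step 3: SWAP(y, b) ← SWAP
Step 4: SWAP(y, b) ← SWAP
Total: 2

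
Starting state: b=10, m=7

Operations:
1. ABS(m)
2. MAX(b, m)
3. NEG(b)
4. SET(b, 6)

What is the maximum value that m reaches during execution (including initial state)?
7

Values of m at each step:
Initial: m = 7 ← maximum
After step 1: m = 7
After step 2: m = 7
After step 3: m = 7
After step 4: m = 7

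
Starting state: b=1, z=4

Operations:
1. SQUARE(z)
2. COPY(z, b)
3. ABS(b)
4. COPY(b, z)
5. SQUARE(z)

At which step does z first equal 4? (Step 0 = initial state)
Step 0

Tracing z:
Initial: z = 4 ← first occurrence
After step 1: z = 16
After step 2: z = 1
After step 3: z = 1
After step 4: z = 1
After step 5: z = 1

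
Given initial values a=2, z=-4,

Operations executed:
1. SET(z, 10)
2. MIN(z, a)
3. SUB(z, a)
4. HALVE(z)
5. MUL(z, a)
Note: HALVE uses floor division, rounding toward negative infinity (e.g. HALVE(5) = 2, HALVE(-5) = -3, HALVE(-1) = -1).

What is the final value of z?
z = 0

Tracing execution:
Step 1: SET(z, 10) → z = 10
Step 2: MIN(z, a) → z = 2
Step 3: SUB(z, a) → z = 0
Step 4: HALVE(z) → z = 0
Step 5: MUL(z, a) → z = 0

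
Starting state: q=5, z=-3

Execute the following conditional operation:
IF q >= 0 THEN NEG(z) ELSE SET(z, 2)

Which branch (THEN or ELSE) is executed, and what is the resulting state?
Branch: THEN, Final state: q=5, z=3

Evaluating condition: q >= 0
q = 5
Condition is True, so THEN branch executes
After NEG(z): q=5, z=3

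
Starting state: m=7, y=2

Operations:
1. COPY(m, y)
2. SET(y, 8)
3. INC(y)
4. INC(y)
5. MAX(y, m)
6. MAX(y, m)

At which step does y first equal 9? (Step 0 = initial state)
Step 3

Tracing y:
Initial: y = 2
After step 1: y = 2
After step 2: y = 8
After step 3: y = 9 ← first occurrence
After step 4: y = 10
After step 5: y = 10
After step 6: y = 10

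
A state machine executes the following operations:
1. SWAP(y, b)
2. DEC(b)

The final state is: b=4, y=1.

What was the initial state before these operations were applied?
b=1, y=5

Working backwards:
Final state: b=4, y=1
Before step 2 (DEC(b)): b=5, y=1
Before step 1 (SWAP(y, b)): b=1, y=5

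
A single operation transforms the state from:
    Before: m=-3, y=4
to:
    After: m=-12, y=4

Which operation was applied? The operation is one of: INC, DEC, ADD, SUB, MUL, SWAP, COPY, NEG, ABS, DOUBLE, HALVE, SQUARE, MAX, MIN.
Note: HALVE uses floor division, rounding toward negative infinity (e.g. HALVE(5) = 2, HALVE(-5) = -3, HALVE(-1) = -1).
MUL(m, y)

Analyzing the change:
Before: m=-3, y=4
After: m=-12, y=4
Variable m changed from -3 to -12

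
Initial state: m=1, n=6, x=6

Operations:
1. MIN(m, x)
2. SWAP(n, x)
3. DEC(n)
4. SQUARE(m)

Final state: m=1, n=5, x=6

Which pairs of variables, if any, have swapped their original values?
None

Comparing initial and final values:
m: 1 → 1
n: 6 → 5
x: 6 → 6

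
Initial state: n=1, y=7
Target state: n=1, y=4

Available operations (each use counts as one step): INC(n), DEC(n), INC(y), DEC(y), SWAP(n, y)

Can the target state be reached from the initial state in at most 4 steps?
Yes

Path (3 steps): DEC(y) → DEC(y) → DEC(y)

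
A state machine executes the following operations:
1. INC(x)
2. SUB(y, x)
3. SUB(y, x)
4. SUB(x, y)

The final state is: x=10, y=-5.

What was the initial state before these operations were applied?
x=4, y=5

Working backwards:
Final state: x=10, y=-5
Before step 4 (SUB(x, y)): x=5, y=-5
Before step 3 (SUB(y, x)): x=5, y=0
Before step 2 (SUB(y, x)): x=5, y=5
Before step 1 (INC(x)): x=4, y=5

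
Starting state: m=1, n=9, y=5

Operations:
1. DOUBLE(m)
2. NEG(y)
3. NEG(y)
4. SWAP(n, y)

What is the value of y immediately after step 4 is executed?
y = 9

Tracing y through execution:
Initial: y = 5
After step 1 (DOUBLE(m)): y = 5
After step 2 (NEG(y)): y = -5
After step 3 (NEG(y)): y = 5
After step 4 (SWAP(n, y)): y = 9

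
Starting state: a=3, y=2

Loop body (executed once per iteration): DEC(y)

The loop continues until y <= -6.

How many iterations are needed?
8

Tracing iterations:
Initial: a=3, y=2
After iteration 1: a=3, y=1
After iteration 2: a=3, y=0
After iteration 3: a=3, y=-1
After iteration 4: a=3, y=-2
After iteration 5: a=3, y=-3
After iteration 6: a=3, y=-4
After iteration 7: a=3, y=-5
After iteration 8: a=3, y=-6
y <= -6 now holds, so the loop exits after 8 iterations.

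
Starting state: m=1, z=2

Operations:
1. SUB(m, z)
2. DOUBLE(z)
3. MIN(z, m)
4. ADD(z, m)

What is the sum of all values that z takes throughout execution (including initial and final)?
5

Values of z at each step:
Initial: z = 2
After step 1: z = 2
After step 2: z = 4
After step 3: z = -1
After step 4: z = -2
Sum = 2 + 2 + 4 + -1 + -2 = 5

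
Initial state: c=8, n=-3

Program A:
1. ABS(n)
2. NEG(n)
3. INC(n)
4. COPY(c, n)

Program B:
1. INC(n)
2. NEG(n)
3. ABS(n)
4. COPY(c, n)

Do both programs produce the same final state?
No

Program A final state: c=-2, n=-2
Program B final state: c=2, n=2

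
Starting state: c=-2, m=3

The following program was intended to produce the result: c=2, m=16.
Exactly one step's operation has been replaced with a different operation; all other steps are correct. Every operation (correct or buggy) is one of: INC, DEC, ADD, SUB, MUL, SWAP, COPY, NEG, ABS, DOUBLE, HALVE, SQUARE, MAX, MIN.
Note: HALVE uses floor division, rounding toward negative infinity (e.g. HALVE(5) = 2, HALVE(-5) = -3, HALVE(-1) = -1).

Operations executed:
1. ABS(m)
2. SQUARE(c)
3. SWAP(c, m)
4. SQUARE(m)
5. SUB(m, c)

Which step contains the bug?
Step 5

Trace with buggy code:
Initial: c=-2, m=3
After step 1: c=-2, m=3
After step 2: c=4, m=3
After step 3: c=3, m=4
After step 4: c=3, m=16
After step 5: c=3, m=13
Actual final c=3, m=13 ≠ expected c=2, m=16.
Step 5 is the only position where a single-operation replacement can produce the expected result.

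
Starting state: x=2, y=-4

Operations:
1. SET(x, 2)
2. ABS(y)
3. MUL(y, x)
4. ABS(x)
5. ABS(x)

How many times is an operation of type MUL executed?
1

Counting MUL operations:
Step 3: MUL(y, x) ← MUL
Total: 1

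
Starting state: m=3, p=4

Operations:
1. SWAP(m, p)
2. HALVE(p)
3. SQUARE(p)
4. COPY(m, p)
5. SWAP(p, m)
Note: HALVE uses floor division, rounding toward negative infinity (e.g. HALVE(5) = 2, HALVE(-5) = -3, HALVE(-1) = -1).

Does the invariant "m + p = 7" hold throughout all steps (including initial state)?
No, violated after step 2

The invariant is violated after step 2.

State at each step:
Initial: m=3, p=4
After step 1: m=4, p=3
After step 2: m=4, p=1
After step 3: m=4, p=1
After step 4: m=1, p=1
After step 5: m=1, p=1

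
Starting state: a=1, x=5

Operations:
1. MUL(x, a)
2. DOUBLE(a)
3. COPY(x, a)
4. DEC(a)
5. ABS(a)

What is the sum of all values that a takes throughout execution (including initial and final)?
8

Values of a at each step:
Initial: a = 1
After step 1: a = 1
After step 2: a = 2
After step 3: a = 2
After step 4: a = 1
After step 5: a = 1
Sum = 1 + 1 + 2 + 2 + 1 + 1 = 8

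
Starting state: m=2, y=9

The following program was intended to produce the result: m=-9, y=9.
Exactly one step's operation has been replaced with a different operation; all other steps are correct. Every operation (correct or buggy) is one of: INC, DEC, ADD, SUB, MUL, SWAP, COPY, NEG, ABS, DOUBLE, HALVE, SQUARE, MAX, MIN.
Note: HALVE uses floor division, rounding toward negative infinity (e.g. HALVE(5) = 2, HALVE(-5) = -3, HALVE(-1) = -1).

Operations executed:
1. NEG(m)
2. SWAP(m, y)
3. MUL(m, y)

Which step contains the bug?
Step 2

Trace with buggy code:
Initial: m=2, y=9
After step 1: m=-2, y=9
After step 2: m=9, y=-2
After step 3: m=-18, y=-2
Actual final m=-18, y=-2 ≠ expected m=-9, y=9.
Step 2 is the only position where a single-operation replacement can produce the expected result.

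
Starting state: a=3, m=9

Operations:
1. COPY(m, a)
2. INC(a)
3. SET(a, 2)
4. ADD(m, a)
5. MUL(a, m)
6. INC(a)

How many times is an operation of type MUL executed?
1

Counting MUL operations:
Step 5: MUL(a, m) ← MUL
Total: 1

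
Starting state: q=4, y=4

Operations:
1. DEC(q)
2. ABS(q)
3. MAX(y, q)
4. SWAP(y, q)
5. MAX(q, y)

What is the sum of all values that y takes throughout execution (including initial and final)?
22

Values of y at each step:
Initial: y = 4
After step 1: y = 4
After step 2: y = 4
After step 3: y = 4
After step 4: y = 3
After step 5: y = 3
Sum = 4 + 4 + 4 + 4 + 3 + 3 = 22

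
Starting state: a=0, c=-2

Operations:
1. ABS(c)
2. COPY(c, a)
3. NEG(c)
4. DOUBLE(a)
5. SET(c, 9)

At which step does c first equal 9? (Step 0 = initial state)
Step 5

Tracing c:
Initial: c = -2
After step 1: c = 2
After step 2: c = 0
After step 3: c = 0
After step 4: c = 0
After step 5: c = 9 ← first occurrence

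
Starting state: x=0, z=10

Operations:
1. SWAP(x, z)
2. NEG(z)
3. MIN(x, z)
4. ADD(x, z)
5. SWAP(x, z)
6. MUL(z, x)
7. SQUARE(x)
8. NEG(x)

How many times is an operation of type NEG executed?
2

Counting NEG operations:
Step 2: NEG(z) ← NEG
Step 8: NEG(x) ← NEG
Total: 2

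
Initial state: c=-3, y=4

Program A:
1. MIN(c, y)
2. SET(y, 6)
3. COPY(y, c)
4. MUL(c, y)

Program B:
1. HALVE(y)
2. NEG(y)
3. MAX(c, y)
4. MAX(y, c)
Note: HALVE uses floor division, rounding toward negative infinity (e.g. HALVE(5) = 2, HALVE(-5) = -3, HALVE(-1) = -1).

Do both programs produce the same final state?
No

Program A final state: c=9, y=-3
Program B final state: c=-2, y=-2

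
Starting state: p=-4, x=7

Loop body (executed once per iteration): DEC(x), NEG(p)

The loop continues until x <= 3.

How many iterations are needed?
4

Tracing iterations:
Initial: p=-4, x=7
After iteration 1: p=4, x=6
After iteration 2: p=-4, x=5
After iteration 3: p=4, x=4
After iteration 4: p=-4, x=3
x <= 3 now holds, so the loop exits after 4 iterations.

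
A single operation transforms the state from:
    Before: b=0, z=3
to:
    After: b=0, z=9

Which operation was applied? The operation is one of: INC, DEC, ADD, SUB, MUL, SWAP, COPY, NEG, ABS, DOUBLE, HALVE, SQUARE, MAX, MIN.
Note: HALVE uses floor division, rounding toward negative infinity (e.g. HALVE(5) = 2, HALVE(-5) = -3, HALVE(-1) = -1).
SQUARE(z)

Analyzing the change:
Before: b=0, z=3
After: b=0, z=9
Variable z changed from 3 to 9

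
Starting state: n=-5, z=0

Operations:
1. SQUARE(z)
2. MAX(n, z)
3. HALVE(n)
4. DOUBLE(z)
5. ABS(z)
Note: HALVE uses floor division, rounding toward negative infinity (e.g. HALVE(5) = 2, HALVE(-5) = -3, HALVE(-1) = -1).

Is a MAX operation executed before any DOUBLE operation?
Yes

First MAX: step 2
First DOUBLE: step 4
Since 2 < 4, MAX comes first.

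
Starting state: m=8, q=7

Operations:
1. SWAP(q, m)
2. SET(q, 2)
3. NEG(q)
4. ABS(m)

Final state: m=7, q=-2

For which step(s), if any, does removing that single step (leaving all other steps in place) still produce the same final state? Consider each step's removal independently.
Step(s) 4

Testing removal of each single step:
Without step 1: final = m=8, q=-2 (different)
Without step 2: final = m=7, q=-8 (different)
Without step 3: final = m=7, q=2 (different)
Without step 4: final = m=7, q=-2 (same)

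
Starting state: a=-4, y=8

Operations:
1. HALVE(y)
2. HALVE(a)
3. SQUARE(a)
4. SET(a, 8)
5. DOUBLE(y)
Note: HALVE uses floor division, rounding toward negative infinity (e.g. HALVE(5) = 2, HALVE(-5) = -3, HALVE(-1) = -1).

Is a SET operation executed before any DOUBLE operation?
Yes

First SET: step 4
First DOUBLE: step 5
Since 4 < 5, SET comes first.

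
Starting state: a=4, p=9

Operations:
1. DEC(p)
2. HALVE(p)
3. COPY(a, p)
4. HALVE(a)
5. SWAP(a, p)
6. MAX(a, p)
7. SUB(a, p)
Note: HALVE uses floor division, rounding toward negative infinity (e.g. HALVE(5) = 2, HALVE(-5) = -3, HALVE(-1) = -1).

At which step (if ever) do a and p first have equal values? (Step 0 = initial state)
Step 2

a and p first become equal after step 2.

Comparing values at each step:
Initial: a=4, p=9
After step 1: a=4, p=8
After step 2: a=4, p=4 ← equal!
After step 3: a=4, p=4 ← equal!
After step 4: a=2, p=4
After step 5: a=4, p=2
After step 6: a=4, p=2
After step 7: a=2, p=2 ← equal!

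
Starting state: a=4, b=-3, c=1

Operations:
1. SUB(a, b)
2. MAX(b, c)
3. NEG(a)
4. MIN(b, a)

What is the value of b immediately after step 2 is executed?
b = 1

Tracing b through execution:
Initial: b = -3
After step 1 (SUB(a, b)): b = -3
After step 2 (MAX(b, c)): b = 1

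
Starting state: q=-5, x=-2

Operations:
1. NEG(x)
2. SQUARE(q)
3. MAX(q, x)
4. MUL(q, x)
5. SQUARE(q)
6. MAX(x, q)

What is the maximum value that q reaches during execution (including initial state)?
2500

Values of q at each step:
Initial: q = -5
After step 1: q = -5
After step 2: q = 25
After step 3: q = 25
After step 4: q = 50
After step 5: q = 2500 ← maximum
After step 6: q = 2500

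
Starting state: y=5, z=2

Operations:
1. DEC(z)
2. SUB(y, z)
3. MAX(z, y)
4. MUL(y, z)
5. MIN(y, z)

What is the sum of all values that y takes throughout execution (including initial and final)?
38

Values of y at each step:
Initial: y = 5
After step 1: y = 5
After step 2: y = 4
After step 3: y = 4
After step 4: y = 16
After step 5: y = 4
Sum = 5 + 5 + 4 + 4 + 16 + 4 = 38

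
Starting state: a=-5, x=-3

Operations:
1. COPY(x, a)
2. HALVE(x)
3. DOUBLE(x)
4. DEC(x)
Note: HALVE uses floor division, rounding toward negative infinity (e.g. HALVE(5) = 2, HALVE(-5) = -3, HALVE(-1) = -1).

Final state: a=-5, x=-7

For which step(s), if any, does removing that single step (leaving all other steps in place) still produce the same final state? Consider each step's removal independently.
None - removing any single step changes the final result

Testing removal of each single step:
Without step 1: final = a=-5, x=-5 (different)
Without step 2: final = a=-5, x=-11 (different)
Without step 3: final = a=-5, x=-4 (different)
Without step 4: final = a=-5, x=-6 (different)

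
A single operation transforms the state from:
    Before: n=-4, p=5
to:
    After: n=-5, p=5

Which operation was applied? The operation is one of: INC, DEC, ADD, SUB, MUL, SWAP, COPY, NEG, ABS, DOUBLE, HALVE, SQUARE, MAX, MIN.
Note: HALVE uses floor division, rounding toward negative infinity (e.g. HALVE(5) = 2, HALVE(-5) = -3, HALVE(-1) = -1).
DEC(n)

Analyzing the change:
Before: n=-4, p=5
After: n=-5, p=5
Variable n changed from -4 to -5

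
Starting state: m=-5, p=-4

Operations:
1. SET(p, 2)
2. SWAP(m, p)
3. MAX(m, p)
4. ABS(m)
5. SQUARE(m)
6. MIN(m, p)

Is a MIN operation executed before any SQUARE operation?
No

First MIN: step 6
First SQUARE: step 5
Since 6 > 5, SQUARE comes first.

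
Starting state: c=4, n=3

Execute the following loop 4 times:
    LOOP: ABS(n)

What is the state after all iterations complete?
c=4, n=3

Iteration trace:
Start: c=4, n=3
After iteration 1: c=4, n=3
After iteration 2: c=4, n=3
After iteration 3: c=4, n=3
After iteration 4: c=4, n=3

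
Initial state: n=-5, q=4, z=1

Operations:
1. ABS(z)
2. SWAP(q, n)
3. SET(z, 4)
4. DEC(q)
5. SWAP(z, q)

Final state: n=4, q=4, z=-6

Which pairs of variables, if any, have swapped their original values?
None

Comparing initial and final values:
q: 4 → 4
n: -5 → 4
z: 1 → -6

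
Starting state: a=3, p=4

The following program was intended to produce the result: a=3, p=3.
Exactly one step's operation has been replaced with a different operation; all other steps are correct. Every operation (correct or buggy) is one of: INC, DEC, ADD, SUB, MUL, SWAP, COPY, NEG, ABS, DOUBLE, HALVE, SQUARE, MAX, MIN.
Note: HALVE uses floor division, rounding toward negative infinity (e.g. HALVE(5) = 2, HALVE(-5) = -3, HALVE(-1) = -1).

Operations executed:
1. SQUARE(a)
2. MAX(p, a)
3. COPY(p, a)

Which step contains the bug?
Step 1

Trace with buggy code:
Initial: a=3, p=4
After step 1: a=9, p=4
After step 2: a=9, p=9
After step 3: a=9, p=9
Actual final a=9, p=9 ≠ expected a=3, p=3.
Step 1 is the only position where a single-operation replacement can produce the expected result.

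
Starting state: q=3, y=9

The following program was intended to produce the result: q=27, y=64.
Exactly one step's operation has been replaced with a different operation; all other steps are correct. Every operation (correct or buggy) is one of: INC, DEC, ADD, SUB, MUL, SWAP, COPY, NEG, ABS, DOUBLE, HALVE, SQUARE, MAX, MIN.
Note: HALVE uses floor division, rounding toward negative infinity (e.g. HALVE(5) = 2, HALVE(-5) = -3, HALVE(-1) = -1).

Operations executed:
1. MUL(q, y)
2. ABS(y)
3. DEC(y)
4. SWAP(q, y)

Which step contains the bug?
Step 4

Trace with buggy code:
Initial: q=3, y=9
After step 1: q=27, y=9
After step 2: q=27, y=9
After step 3: q=27, y=8
After step 4: q=8, y=27
Actual final q=8, y=27 ≠ expected q=27, y=64.
Step 4 is the only position where a single-operation replacement can produce the expected result.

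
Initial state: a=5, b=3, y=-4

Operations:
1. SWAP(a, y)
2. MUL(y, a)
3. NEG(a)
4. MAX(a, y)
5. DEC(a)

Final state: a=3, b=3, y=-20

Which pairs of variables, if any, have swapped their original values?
None

Comparing initial and final values:
y: -4 → -20
b: 3 → 3
a: 5 → 3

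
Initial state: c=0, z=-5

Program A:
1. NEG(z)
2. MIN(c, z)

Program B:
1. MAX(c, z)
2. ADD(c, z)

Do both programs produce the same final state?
No

Program A final state: c=0, z=5
Program B final state: c=-5, z=-5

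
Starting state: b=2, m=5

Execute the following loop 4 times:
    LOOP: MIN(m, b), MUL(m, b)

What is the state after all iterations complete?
b=2, m=4

Iteration trace:
Start: b=2, m=5
After iteration 1: b=2, m=4
After iteration 2: b=2, m=4
After iteration 3: b=2, m=4
After iteration 4: b=2, m=4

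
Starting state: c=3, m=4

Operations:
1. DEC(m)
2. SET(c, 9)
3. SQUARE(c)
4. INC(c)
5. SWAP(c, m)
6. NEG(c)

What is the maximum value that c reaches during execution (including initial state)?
82

Values of c at each step:
Initial: c = 3
After step 1: c = 3
After step 2: c = 9
After step 3: c = 81
After step 4: c = 82 ← maximum
After step 5: c = 3
After step 6: c = -3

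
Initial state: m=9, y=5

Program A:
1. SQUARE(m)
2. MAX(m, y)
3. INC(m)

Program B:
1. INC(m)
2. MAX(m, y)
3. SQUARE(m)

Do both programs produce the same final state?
No

Program A final state: m=82, y=5
Program B final state: m=100, y=5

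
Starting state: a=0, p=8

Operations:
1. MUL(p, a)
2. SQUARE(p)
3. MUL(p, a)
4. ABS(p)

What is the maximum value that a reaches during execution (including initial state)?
0

Values of a at each step:
Initial: a = 0 ← maximum
After step 1: a = 0
After step 2: a = 0
After step 3: a = 0
After step 4: a = 0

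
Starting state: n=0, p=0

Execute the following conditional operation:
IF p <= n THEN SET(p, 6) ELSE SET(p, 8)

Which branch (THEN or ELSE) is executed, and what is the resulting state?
Branch: THEN, Final state: n=0, p=6

Evaluating condition: p <= n
p = 0, n = 0
Condition is True, so THEN branch executes
After SET(p, 6): n=0, p=6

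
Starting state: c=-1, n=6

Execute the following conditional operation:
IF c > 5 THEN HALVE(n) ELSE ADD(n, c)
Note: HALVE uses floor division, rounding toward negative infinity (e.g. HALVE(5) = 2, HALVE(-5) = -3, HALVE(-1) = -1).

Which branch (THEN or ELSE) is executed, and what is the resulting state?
Branch: ELSE, Final state: c=-1, n=5

Evaluating condition: c > 5
c = -1
Condition is False, so ELSE branch executes
After ADD(n, c): c=-1, n=5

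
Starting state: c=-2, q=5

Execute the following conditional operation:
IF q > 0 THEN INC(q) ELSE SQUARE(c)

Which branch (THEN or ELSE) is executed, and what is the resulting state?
Branch: THEN, Final state: c=-2, q=6

Evaluating condition: q > 0
q = 5
Condition is True, so THEN branch executes
After INC(q): c=-2, q=6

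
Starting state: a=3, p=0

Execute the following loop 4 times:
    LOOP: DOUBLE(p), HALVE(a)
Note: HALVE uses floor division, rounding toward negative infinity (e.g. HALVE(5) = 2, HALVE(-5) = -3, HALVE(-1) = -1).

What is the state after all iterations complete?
a=0, p=0

Iteration trace:
Start: a=3, p=0
After iteration 1: a=1, p=0
After iteration 2: a=0, p=0
After iteration 3: a=0, p=0
After iteration 4: a=0, p=0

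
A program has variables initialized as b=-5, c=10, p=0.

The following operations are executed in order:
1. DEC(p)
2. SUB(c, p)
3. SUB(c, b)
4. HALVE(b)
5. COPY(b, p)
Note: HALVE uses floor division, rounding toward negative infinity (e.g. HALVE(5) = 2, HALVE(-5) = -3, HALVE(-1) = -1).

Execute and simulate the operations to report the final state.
{b: -1, c: 16, p: -1}

Step-by-step execution:
Initial: b=-5, c=10, p=0
After step 1 (DEC(p)): b=-5, c=10, p=-1
After step 2 (SUB(c, p)): b=-5, c=11, p=-1
After step 3 (SUB(c, b)): b=-5, c=16, p=-1
After step 4 (HALVE(b)): b=-3, c=16, p=-1
After step 5 (COPY(b, p)): b=-1, c=16, p=-1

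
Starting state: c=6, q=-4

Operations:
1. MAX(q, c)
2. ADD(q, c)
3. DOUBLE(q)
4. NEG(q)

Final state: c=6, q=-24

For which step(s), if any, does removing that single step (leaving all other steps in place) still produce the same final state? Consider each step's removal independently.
None - removing any single step changes the final result

Testing removal of each single step:
Without step 1: final = c=6, q=-4 (different)
Without step 2: final = c=6, q=-12 (different)
Without step 3: final = c=6, q=-12 (different)
Without step 4: final = c=6, q=24 (different)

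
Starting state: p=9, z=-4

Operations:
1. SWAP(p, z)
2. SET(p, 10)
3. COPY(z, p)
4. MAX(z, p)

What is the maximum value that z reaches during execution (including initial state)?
10

Values of z at each step:
Initial: z = -4
After step 1: z = 9
After step 2: z = 9
After step 3: z = 10 ← maximum
After step 4: z = 10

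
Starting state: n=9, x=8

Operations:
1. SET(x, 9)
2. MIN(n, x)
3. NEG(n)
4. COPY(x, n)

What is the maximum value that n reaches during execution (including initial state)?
9

Values of n at each step:
Initial: n = 9 ← maximum
After step 1: n = 9
After step 2: n = 9
After step 3: n = -9
After step 4: n = -9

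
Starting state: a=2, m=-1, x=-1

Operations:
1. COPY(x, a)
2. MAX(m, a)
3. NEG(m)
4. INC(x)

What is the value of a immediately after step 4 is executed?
a = 2

Tracing a through execution:
Initial: a = 2
After step 1 (COPY(x, a)): a = 2
After step 2 (MAX(m, a)): a = 2
After step 3 (NEG(m)): a = 2
After step 4 (INC(x)): a = 2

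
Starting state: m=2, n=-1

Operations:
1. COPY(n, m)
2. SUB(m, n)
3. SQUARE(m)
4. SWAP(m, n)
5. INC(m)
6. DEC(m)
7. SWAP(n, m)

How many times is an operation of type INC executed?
1

Counting INC operations:
Step 5: INC(m) ← INC
Total: 1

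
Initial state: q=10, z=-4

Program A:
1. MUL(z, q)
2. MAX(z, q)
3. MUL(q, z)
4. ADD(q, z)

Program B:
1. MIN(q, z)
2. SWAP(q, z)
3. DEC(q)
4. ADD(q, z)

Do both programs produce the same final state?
No

Program A final state: q=110, z=10
Program B final state: q=-9, z=-4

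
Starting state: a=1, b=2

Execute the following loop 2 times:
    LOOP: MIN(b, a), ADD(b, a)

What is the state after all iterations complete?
a=1, b=2

Iteration trace:
Start: a=1, b=2
After iteration 1: a=1, b=2
After iteration 2: a=1, b=2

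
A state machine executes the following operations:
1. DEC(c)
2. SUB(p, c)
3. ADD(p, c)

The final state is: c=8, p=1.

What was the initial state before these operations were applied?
c=9, p=1

Working backwards:
Final state: c=8, p=1
Before step 3 (ADD(p, c)): c=8, p=-7
Before step 2 (SUB(p, c)): c=8, p=1
Before step 1 (DEC(c)): c=9, p=1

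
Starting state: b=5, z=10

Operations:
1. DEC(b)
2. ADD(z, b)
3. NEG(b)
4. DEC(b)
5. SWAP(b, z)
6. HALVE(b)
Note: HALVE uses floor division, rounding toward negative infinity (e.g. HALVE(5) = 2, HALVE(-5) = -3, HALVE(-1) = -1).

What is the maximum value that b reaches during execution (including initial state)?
14

Values of b at each step:
Initial: b = 5
After step 1: b = 4
After step 2: b = 4
After step 3: b = -4
After step 4: b = -5
After step 5: b = 14 ← maximum
After step 6: b = 7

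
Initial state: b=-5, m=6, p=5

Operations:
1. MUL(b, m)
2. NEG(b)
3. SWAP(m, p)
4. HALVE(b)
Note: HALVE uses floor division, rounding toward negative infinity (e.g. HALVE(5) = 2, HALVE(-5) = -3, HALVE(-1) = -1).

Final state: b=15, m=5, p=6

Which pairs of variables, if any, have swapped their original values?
(m, p)

Comparing initial and final values:
m: 6 → 5
b: -5 → 15
p: 5 → 6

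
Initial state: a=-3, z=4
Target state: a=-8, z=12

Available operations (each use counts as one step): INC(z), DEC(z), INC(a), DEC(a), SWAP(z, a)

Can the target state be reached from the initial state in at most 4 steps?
No

The target state cannot be reached within 4 steps.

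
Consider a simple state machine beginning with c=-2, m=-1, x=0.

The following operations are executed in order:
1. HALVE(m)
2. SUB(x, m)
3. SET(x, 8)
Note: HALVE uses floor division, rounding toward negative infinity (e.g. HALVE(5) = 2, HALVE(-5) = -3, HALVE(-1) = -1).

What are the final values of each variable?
{c: -2, m: -1, x: 8}

Step-by-step execution:
Initial: c=-2, m=-1, x=0
After step 1 (HALVE(m)): c=-2, m=-1, x=0
After step 2 (SUB(x, m)): c=-2, m=-1, x=1
After step 3 (SET(x, 8)): c=-2, m=-1, x=8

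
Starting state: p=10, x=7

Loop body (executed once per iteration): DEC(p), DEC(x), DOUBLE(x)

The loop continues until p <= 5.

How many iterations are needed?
5

Tracing iterations:
Initial: p=10, x=7
After iteration 1: p=9, x=12
After iteration 2: p=8, x=22
After iteration 3: p=7, x=42
After iteration 4: p=6, x=82
After iteration 5: p=5, x=162
p <= 5 now holds, so the loop exits after 5 iterations.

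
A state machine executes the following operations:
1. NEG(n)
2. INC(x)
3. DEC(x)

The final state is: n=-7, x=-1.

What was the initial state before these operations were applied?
n=7, x=-1

Working backwards:
Final state: n=-7, x=-1
Before step 3 (DEC(x)): n=-7, x=0
Before step 2 (INC(x)): n=-7, x=-1
Before step 1 (NEG(n)): n=7, x=-1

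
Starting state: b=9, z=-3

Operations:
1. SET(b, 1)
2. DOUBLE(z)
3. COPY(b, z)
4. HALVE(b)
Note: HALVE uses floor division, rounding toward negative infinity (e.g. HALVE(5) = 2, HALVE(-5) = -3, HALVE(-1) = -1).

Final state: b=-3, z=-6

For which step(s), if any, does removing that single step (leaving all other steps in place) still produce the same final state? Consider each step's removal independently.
Step(s) 1

Testing removal of each single step:
Without step 1: final = b=-3, z=-6 (same)
Without step 2: final = b=-2, z=-3 (different)
Without step 3: final = b=0, z=-6 (different)
Without step 4: final = b=-6, z=-6 (different)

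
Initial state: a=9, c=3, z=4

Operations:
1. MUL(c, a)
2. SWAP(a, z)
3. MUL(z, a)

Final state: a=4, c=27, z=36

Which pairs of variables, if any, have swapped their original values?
None

Comparing initial and final values:
c: 3 → 27
z: 4 → 36
a: 9 → 4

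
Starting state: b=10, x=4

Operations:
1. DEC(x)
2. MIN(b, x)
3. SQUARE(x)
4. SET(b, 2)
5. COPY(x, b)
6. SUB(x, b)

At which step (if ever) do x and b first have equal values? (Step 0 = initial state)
Step 2

x and b first become equal after step 2.

Comparing values at each step:
Initial: x=4, b=10
After step 1: x=3, b=10
After step 2: x=3, b=3 ← equal!
After step 3: x=9, b=3
After step 4: x=9, b=2
After step 5: x=2, b=2 ← equal!
After step 6: x=0, b=2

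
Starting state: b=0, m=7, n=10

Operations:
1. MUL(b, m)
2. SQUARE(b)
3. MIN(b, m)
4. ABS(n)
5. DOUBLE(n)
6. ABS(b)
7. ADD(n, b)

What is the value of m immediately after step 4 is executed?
m = 7

Tracing m through execution:
Initial: m = 7
After step 1 (MUL(b, m)): m = 7
After step 2 (SQUARE(b)): m = 7
After step 3 (MIN(b, m)): m = 7
After step 4 (ABS(n)): m = 7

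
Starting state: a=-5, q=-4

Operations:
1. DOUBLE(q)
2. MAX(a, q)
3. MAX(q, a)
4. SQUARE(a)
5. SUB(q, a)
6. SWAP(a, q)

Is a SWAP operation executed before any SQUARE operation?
No

First SWAP: step 6
First SQUARE: step 4
Since 6 > 4, SQUARE comes first.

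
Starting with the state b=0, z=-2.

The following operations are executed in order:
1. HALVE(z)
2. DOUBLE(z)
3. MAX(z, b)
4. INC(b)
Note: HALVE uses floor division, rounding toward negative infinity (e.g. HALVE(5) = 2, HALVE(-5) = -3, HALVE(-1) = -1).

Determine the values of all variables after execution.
{b: 1, z: 0}

Step-by-step execution:
Initial: b=0, z=-2
After step 1 (HALVE(z)): b=0, z=-1
After step 2 (DOUBLE(z)): b=0, z=-2
After step 3 (MAX(z, b)): b=0, z=0
After step 4 (INC(b)): b=1, z=0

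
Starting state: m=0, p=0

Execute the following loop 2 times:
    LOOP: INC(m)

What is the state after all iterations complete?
m=2, p=0

Iteration trace:
Start: m=0, p=0
After iteration 1: m=1, p=0
After iteration 2: m=2, p=0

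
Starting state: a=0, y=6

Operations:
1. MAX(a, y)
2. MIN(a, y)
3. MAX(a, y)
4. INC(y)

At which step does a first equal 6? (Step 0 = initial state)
Step 1

Tracing a:
Initial: a = 0
After step 1: a = 6 ← first occurrence
After step 2: a = 6
After step 3: a = 6
After step 4: a = 6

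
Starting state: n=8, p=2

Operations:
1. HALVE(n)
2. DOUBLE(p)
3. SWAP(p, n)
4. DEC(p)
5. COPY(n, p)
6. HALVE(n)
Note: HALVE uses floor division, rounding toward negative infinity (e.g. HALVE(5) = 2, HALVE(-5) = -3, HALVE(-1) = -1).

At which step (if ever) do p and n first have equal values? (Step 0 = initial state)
Step 2

p and n first become equal after step 2.

Comparing values at each step:
Initial: p=2, n=8
After step 1: p=2, n=4
After step 2: p=4, n=4 ← equal!
After step 3: p=4, n=4 ← equal!
After step 4: p=3, n=4
After step 5: p=3, n=3 ← equal!
After step 6: p=3, n=1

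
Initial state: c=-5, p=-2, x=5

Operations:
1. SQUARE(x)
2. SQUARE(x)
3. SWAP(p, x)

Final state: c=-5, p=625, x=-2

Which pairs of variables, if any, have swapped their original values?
None

Comparing initial and final values:
x: 5 → -2
c: -5 → -5
p: -2 → 625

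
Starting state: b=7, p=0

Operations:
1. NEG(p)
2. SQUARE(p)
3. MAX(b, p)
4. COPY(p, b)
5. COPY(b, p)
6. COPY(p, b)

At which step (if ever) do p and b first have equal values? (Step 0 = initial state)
Step 4

p and b first become equal after step 4.

Comparing values at each step:
Initial: p=0, b=7
After step 1: p=0, b=7
After step 2: p=0, b=7
After step 3: p=0, b=7
After step 4: p=7, b=7 ← equal!
After step 5: p=7, b=7 ← equal!
After step 6: p=7, b=7 ← equal!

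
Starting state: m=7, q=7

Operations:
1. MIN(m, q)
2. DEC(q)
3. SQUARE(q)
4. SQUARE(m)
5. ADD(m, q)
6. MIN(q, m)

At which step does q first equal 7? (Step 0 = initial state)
Step 0

Tracing q:
Initial: q = 7 ← first occurrence
After step 1: q = 7
After step 2: q = 6
After step 3: q = 36
After step 4: q = 36
After step 5: q = 36
After step 6: q = 36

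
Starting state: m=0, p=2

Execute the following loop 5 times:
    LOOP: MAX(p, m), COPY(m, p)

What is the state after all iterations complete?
m=2, p=2

Iteration trace:
Start: m=0, p=2
After iteration 1: m=2, p=2
After iteration 2: m=2, p=2
After iteration 3: m=2, p=2
After iteration 4: m=2, p=2
After iteration 5: m=2, p=2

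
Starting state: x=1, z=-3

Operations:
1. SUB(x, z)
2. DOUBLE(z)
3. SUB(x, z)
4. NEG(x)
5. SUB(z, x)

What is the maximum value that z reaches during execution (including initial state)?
4

Values of z at each step:
Initial: z = -3
After step 1: z = -3
After step 2: z = -6
After step 3: z = -6
After step 4: z = -6
After step 5: z = 4 ← maximum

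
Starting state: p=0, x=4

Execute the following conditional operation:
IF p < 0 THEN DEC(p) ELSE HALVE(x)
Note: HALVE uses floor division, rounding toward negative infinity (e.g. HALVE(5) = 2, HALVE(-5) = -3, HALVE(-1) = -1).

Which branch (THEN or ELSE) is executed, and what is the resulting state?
Branch: ELSE, Final state: p=0, x=2

Evaluating condition: p < 0
p = 0
Condition is False, so ELSE branch executes
After HALVE(x): p=0, x=2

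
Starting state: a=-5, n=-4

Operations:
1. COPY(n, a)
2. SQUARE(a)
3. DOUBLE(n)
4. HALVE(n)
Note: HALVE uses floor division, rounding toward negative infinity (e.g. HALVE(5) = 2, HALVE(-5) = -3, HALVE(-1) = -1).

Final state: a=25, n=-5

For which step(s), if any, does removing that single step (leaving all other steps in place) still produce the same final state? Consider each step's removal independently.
None - removing any single step changes the final result

Testing removal of each single step:
Without step 1: final = a=25, n=-4 (different)
Without step 2: final = a=-5, n=-5 (different)
Without step 3: final = a=25, n=-3 (different)
Without step 4: final = a=25, n=-10 (different)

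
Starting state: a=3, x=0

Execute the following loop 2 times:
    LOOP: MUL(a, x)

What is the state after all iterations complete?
a=0, x=0

Iteration trace:
Start: a=3, x=0
After iteration 1: a=0, x=0
After iteration 2: a=0, x=0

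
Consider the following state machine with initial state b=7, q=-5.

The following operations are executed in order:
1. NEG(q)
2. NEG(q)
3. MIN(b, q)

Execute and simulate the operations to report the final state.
{b: -5, q: -5}

Step-by-step execution:
Initial: b=7, q=-5
After step 1 (NEG(q)): b=7, q=5
After step 2 (NEG(q)): b=7, q=-5
After step 3 (MIN(b, q)): b=-5, q=-5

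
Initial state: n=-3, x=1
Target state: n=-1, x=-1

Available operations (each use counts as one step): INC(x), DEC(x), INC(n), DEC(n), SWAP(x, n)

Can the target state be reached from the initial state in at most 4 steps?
Yes

Path (4 steps): DEC(x) → DEC(x) → INC(n) → INC(n)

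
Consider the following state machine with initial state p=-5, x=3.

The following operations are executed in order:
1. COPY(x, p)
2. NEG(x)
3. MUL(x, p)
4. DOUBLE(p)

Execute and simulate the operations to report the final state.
{p: -10, x: -25}

Step-by-step execution:
Initial: p=-5, x=3
After step 1 (COPY(x, p)): p=-5, x=-5
After step 2 (NEG(x)): p=-5, x=5
After step 3 (MUL(x, p)): p=-5, x=-25
After step 4 (DOUBLE(p)): p=-10, x=-25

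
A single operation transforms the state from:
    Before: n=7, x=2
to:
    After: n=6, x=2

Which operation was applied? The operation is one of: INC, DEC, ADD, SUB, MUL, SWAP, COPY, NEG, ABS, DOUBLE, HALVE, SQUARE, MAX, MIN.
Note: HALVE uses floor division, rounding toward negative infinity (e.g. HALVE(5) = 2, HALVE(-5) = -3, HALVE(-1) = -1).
DEC(n)

Analyzing the change:
Before: n=7, x=2
After: n=6, x=2
Variable n changed from 7 to 6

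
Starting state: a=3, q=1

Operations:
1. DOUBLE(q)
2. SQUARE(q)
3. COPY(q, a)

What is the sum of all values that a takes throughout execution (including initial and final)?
12

Values of a at each step:
Initial: a = 3
After step 1: a = 3
After step 2: a = 3
After step 3: a = 3
Sum = 3 + 3 + 3 + 3 = 12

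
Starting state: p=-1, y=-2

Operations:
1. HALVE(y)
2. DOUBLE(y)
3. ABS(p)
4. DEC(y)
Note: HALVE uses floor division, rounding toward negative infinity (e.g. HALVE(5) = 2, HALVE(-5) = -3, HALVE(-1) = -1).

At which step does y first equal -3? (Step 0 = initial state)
Step 4

Tracing y:
Initial: y = -2
After step 1: y = -1
After step 2: y = -2
After step 3: y = -2
After step 4: y = -3 ← first occurrence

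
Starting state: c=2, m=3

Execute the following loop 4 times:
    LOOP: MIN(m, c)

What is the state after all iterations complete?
c=2, m=2

Iteration trace:
Start: c=2, m=3
After iteration 1: c=2, m=2
After iteration 2: c=2, m=2
After iteration 3: c=2, m=2
After iteration 4: c=2, m=2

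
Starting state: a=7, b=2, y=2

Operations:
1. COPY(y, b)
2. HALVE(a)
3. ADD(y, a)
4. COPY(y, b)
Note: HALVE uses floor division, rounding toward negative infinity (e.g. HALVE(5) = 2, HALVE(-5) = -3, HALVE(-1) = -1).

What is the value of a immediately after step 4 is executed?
a = 3

Tracing a through execution:
Initial: a = 7
After step 1 (COPY(y, b)): a = 7
After step 2 (HALVE(a)): a = 3
After step 3 (ADD(y, a)): a = 3
After step 4 (COPY(y, b)): a = 3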